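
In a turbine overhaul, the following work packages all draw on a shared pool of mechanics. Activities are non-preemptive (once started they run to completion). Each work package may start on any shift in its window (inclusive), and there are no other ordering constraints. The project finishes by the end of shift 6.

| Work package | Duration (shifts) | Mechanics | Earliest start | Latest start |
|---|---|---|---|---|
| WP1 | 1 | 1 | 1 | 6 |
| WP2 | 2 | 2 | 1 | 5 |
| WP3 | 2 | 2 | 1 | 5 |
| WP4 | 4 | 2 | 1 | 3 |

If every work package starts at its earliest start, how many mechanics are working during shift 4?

2

At early start, shift 4 has: WP4.
Demand: 2 = 2.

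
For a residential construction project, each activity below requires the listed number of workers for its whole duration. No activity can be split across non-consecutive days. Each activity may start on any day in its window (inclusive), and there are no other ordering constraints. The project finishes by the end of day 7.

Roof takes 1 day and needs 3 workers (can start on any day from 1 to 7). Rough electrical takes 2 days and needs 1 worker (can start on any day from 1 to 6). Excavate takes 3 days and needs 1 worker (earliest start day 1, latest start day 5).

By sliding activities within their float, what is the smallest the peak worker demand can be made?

Early-start (Roof@1, Rough electrical@1, Excavate@1) gives peak 5: d1:5  d2:2  d3:1  d4:0  d5:0  d6:0  d7:0.
Shift Rough electrical→2, Excavate→2.
Schedule Roof@1, Rough electrical@2, Excavate@2: d1:3  d2:2  d3:2  d4:1  d5:0  d6:0  d7:0 — peak 3.

3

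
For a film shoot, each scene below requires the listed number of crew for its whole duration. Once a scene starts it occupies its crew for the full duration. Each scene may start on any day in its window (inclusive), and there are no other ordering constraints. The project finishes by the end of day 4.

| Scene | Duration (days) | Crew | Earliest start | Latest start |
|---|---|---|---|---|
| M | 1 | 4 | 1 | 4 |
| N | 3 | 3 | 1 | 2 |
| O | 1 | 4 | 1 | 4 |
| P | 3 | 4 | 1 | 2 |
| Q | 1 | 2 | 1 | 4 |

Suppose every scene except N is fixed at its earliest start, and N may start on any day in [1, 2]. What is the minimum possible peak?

N@1: d1:17  d2:7  d3:7  d4:0 → peak 17
N@2: d1:14  d2:7  d3:7  d4:3 → peak 14
Best is N@2, peak 14.

14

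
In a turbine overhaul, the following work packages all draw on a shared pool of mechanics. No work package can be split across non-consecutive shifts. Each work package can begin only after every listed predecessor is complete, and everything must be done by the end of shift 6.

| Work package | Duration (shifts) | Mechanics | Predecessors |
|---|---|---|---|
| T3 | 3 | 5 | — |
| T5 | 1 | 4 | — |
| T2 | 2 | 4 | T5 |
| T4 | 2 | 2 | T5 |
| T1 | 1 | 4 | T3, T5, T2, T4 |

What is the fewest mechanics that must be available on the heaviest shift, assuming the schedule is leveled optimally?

Early-start (T3@1, T5@1, T2@2, T4@2, T1@4) gives peak 11: s1:9  s2:11  s3:11  s4:4  s5:0  s6:0.
Shift T4→4, T1→6.
Schedule T3@1, T5@1, T2@2, T4@4, T1@6: s1:9  s2:9  s3:9  s4:2  s5:2  s6:4 — peak 9.

9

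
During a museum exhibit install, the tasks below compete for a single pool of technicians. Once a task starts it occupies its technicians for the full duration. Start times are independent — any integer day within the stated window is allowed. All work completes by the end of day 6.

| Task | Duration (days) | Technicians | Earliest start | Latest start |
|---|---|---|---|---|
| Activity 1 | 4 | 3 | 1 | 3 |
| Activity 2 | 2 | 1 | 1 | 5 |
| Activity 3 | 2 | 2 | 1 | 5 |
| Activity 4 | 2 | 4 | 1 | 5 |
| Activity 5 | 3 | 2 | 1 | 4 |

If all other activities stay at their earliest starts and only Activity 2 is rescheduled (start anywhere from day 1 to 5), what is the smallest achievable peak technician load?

Activity 2@1: d1:12  d2:12  d3:5  d4:3  d5:0  d6:0 → peak 12
Activity 2@2: d1:11  d2:12  d3:6  d4:3  d5:0  d6:0 → peak 12
Activity 2@3: d1:11  d2:11  d3:6  d4:4  d5:0  d6:0 → peak 11
Activity 2@4: d1:11  d2:11  d3:5  d4:4  d5:1  d6:0 → peak 11
Activity 2@5: d1:11  d2:11  d3:5  d4:3  d5:1  d6:1 → peak 11
Best is Activity 2@3, peak 11.

11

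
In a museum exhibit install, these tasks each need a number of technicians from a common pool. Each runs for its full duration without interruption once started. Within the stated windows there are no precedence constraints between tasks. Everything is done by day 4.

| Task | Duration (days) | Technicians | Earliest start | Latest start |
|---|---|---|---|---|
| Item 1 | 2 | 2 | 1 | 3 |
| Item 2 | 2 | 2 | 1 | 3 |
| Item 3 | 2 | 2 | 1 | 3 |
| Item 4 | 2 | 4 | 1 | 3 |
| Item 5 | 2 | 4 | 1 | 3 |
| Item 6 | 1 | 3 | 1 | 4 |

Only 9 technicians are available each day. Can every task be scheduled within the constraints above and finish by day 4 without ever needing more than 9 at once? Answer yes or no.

Schedule Item 1@1, Item 2@1, Item 3@1, Item 4@3, Item 5@3, Item 6@1: d1:9  d2:6  d3:8  d4:8 — peak 9 ≤ 9.

yes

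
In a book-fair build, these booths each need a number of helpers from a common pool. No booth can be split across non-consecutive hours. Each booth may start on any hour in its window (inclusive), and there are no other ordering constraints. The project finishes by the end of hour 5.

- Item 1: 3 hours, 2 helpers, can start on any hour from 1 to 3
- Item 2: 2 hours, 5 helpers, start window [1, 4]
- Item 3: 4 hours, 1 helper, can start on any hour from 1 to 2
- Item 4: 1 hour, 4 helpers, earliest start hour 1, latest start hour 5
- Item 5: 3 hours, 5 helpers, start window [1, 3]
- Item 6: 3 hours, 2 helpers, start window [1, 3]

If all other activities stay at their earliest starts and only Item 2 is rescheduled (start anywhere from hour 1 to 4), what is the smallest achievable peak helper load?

14

Item 2@1: h1:19  h2:15  h3:10  h4:1  h5:0 → peak 19
Item 2@2: h1:14  h2:15  h3:15  h4:1  h5:0 → peak 15
Item 2@3: h1:14  h2:10  h3:15  h4:6  h5:0 → peak 15
Item 2@4: h1:14  h2:10  h3:10  h4:6  h5:5 → peak 14
Best is Item 2@4, peak 14.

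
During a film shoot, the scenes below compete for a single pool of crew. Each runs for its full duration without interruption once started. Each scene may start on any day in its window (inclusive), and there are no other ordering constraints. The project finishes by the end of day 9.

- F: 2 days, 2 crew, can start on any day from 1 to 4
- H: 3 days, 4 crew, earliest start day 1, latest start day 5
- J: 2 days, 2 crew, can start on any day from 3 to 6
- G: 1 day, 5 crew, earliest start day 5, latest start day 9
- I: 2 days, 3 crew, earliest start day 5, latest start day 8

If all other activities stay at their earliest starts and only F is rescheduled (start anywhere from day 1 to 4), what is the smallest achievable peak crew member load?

F@1: d1:6  d2:6  d3:6  d4:2  d5:8  d6:3  d7:0  d8:0  d9:0 → peak 8
F@2: d1:4  d2:6  d3:8  d4:2  d5:8  d6:3  d7:0  d8:0  d9:0 → peak 8
F@3: d1:4  d2:4  d3:8  d4:4  d5:8  d6:3  d7:0  d8:0  d9:0 → peak 8
F@4: d1:4  d2:4  d3:6  d4:4  d5:10  d6:3  d7:0  d8:0  d9:0 → peak 10
Best is F@1, peak 8.

8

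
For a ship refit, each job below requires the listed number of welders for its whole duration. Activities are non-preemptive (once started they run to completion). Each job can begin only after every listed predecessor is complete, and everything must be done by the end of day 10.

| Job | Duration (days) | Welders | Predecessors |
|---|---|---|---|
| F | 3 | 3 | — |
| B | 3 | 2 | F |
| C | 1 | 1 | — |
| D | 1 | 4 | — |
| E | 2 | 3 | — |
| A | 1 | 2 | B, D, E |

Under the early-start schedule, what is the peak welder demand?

Early-start schedule: F@1, B@4, C@1, D@1, E@1, A@7.
Load per day: day 1: 11, day 2: 6, day 3: 3, day 4: 2, day 5: 2, day 6: 2, day 7: 2, day 8: 0, day 9: 0, day 10: 0.
Peak is 11.

11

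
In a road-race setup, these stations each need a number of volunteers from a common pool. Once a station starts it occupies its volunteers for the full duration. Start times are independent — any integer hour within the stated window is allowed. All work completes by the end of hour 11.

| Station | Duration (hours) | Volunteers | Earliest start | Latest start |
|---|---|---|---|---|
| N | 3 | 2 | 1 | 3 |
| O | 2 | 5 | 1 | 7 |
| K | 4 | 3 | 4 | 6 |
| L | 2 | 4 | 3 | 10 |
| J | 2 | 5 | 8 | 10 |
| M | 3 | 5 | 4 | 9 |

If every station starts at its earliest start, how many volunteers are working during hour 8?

5

At early start, hour 8 has: J.
Demand: 5 = 5.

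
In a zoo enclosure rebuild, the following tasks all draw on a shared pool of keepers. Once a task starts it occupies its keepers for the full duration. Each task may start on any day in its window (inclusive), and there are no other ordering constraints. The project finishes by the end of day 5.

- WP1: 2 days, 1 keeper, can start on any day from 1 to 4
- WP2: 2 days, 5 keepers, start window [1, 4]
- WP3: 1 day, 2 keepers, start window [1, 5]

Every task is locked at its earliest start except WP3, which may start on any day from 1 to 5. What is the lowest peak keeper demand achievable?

6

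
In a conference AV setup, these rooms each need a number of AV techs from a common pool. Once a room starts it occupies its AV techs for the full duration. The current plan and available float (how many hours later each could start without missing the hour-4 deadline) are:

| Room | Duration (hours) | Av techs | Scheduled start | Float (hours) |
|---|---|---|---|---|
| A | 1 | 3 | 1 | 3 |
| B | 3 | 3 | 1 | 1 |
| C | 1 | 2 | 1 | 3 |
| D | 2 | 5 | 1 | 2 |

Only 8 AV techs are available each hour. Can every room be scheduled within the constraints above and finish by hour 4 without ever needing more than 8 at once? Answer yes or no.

yes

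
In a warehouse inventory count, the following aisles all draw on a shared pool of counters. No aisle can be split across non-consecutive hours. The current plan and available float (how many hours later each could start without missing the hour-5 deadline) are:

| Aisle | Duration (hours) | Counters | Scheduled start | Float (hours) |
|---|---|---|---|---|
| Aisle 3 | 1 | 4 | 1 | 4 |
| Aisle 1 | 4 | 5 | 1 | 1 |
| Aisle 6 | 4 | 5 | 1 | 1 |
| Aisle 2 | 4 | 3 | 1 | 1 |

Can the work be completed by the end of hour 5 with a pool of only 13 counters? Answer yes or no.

yes

Schedule Aisle 3@1, Aisle 1@1, Aisle 6@2, Aisle 2@1: h1:12  h2:13  h3:13  h4:13  h5:5 — peak 13 ≤ 13.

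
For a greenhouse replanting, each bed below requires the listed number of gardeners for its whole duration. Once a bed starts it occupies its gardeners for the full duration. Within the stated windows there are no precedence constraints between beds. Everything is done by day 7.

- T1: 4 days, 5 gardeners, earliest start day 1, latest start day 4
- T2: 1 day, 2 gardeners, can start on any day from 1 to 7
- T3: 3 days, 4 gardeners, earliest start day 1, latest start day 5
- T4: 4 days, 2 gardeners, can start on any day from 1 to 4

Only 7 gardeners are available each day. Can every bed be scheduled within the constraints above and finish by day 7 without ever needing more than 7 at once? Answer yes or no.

yes

Schedule T1@1, T2@1, T3@5, T4@2: d1:7  d2:7  d3:7  d4:7  d5:6  d6:4  d7:4 — peak 7 ≤ 7.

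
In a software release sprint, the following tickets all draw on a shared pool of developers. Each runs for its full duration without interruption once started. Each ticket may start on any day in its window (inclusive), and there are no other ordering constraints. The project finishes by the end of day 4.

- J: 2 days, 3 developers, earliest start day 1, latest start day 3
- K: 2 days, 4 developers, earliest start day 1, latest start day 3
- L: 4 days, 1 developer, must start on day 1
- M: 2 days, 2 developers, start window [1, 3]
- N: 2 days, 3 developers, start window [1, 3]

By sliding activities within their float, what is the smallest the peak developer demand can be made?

Early-start (J@1, K@1, L@1, M@1, N@1) gives peak 13: d1:13  d2:13  d3:1  d4:1.
Shift K→3, M→3.
Schedule J@1, K@3, L@1, M@3, N@1: d1:7  d2:7  d3:7  d4:7 — peak 7.
Total developer-days = 28 over 4 days ⇒ peak ≥ ⌈28/4⌉ = 7, so 7 is optimal.

7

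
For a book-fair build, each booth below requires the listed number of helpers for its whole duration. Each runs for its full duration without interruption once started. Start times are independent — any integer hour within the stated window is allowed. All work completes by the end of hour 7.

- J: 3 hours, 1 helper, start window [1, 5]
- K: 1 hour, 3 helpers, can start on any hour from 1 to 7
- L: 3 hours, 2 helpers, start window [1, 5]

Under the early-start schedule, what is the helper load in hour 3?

At early start, hour 3 has: J, L.
Demand: 1 + 2 = 3.

3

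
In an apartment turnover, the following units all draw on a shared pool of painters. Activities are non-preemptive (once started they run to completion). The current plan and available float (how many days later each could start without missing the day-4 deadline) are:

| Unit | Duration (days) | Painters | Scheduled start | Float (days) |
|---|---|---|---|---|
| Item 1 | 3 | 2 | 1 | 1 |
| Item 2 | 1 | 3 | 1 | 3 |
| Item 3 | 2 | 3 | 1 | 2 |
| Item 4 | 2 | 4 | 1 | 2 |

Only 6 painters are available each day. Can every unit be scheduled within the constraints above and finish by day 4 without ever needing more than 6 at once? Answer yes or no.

Schedule Item 1@1, Item 2@4, Item 3@3, Item 4@1: d1:6  d2:6  d3:5  d4:6 — peak 6 ≤ 6.

yes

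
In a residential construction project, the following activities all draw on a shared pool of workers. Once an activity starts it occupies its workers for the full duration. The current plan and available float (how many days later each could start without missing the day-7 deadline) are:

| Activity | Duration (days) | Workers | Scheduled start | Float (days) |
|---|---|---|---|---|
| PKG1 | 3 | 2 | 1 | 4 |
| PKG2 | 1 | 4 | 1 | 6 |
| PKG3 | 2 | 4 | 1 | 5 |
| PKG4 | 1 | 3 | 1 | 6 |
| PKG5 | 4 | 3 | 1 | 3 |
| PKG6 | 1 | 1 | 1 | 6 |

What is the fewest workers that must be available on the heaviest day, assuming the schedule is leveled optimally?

6

Early-start (PKG1@1, PKG2@1, PKG3@1, PKG4@1, PKG5@1, PKG6@1) gives peak 17: d1:17  d2:9  d3:5  d4:3  d5:0  d6:0  d7:0.
Shift PKG3→2, PKG4→4, PKG5→4, PKG6→5.
Schedule PKG1@1, PKG2@1, PKG3@2, PKG4@4, PKG5@4, PKG6@5: d1:6  d2:6  d3:6  d4:6  d5:4  d6:3  d7:3 — peak 6.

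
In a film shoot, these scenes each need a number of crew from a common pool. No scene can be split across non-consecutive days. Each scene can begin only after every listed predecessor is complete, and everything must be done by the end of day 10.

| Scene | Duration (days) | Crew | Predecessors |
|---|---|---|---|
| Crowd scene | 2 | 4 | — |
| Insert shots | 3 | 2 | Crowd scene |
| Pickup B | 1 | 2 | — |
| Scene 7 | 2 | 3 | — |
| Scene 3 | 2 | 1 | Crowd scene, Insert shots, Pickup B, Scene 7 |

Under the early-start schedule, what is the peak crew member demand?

Early-start schedule: Crowd scene@1, Insert shots@3, Pickup B@1, Scene 7@1, Scene 3@6.
Load per day: day 1: 9, day 2: 7, day 3: 2, day 4: 2, day 5: 2, day 6: 1, day 7: 1, day 8: 0, day 9: 0, day 10: 0.
Peak is 9.

9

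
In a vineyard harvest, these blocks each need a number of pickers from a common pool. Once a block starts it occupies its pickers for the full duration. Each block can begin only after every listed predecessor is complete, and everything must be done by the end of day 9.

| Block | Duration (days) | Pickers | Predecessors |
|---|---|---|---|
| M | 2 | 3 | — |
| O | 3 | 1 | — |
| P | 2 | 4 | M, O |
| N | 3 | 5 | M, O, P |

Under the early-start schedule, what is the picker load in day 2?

4

At early start, day 2 has: M, O.
Demand: 3 + 1 = 4.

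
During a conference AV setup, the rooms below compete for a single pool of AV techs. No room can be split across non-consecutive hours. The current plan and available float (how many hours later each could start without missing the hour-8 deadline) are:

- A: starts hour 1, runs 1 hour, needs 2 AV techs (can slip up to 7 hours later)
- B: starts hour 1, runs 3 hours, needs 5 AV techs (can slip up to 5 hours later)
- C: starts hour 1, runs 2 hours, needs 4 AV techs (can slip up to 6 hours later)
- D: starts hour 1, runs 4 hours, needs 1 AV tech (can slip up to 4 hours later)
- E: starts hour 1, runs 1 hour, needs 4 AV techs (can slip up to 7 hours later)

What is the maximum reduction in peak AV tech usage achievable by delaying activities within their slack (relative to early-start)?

11

Early-start peak: h1:16  h2:10  h3:6  h4:1  h5:0  h6:0  h7:0  h8:0 ⇒ 16.
Leveled (A@1, B@2, C@5, D@5, E@7): h1:2  h2:5  h3:5  h4:5  h5:5  h6:5  h7:5  h8:1 ⇒ 5.
Reduction 16 − 5 = 11.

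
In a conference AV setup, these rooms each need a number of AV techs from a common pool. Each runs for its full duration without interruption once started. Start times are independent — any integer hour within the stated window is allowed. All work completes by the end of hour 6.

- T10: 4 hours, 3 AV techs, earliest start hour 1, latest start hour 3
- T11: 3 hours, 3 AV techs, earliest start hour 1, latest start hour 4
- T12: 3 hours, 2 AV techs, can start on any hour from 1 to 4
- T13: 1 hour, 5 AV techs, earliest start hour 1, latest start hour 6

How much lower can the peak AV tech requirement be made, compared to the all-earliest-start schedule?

Early-start peak: h1:13  h2:8  h3:8  h4:3  h5:0  h6:0 ⇒ 13.
Leveled (T10@1, T11@1, T12@4, T13@5): h1:6  h2:6  h3:6  h4:5  h5:7  h6:2 ⇒ 7.
Reduction 13 − 7 = 6.

6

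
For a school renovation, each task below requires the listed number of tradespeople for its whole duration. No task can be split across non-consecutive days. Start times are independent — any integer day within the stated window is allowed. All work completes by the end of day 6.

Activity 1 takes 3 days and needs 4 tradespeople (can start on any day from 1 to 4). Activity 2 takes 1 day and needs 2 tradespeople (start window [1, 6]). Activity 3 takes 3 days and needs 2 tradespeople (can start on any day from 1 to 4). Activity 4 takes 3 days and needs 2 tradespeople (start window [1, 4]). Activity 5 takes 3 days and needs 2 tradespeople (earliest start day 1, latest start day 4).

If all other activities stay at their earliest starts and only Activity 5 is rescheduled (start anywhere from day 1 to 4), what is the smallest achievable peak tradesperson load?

10

Activity 5@1: d1:12  d2:10  d3:10  d4:0  d5:0  d6:0 → peak 12
Activity 5@2: d1:10  d2:10  d3:10  d4:2  d5:0  d6:0 → peak 10
Activity 5@3: d1:10  d2:8  d3:10  d4:2  d5:2  d6:0 → peak 10
Activity 5@4: d1:10  d2:8  d3:8  d4:2  d5:2  d6:2 → peak 10
Best is Activity 5@2, peak 10.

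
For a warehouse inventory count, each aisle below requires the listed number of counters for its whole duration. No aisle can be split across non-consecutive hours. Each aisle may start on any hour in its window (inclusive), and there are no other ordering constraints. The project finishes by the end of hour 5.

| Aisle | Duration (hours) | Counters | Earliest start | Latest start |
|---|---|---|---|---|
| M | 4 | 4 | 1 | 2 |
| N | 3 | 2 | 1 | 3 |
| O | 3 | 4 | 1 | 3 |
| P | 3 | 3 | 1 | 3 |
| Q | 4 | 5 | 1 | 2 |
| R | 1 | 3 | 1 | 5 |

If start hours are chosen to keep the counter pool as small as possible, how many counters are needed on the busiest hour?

Early-start (M@1, N@1, O@1, P@1, Q@1, R@1) gives peak 21: h1:21  h2:18  h3:18  h4:9  h5:0.
Shift R→4.
Schedule M@1, N@1, O@1, P@1, Q@1, R@4: h1:18  h2:18  h3:18  h4:12  h5:0 — peak 18.

18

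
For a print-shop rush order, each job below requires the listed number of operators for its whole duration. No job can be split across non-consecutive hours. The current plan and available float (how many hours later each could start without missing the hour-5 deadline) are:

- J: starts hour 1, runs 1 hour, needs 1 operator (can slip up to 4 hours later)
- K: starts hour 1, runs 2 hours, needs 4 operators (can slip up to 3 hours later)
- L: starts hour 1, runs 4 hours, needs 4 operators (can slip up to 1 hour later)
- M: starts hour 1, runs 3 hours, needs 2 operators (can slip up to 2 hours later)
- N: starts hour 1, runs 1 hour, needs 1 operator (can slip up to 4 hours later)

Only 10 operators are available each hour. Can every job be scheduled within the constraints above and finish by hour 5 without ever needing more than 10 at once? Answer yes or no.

yes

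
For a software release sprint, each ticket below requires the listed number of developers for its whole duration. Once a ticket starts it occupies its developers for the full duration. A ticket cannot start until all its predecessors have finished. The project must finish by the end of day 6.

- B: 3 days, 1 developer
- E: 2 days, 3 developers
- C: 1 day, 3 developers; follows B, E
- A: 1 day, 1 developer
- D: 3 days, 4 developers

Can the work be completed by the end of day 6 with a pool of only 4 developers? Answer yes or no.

Total developer-days = 25; over 6 days the average is 25/6 > 4, so some day must exceed 4.

no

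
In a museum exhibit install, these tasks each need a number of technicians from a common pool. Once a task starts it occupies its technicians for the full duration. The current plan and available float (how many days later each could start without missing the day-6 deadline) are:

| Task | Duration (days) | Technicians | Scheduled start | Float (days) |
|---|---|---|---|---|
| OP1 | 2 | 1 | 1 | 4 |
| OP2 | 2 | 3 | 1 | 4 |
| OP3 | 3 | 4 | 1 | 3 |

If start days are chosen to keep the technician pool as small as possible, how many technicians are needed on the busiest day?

4

Early-start (OP1@1, OP2@1, OP3@1) gives peak 8: d1:8  d2:8  d3:4  d4:0  d5:0  d6:0.
Shift OP3→3.
Schedule OP1@1, OP2@1, OP3@3: d1:4  d2:4  d3:4  d4:4  d5:4  d6:0 — peak 4.
Total technician-days = 20 over 6 days ⇒ peak ≥ ⌈20/6⌉ = 4, so 4 is optimal.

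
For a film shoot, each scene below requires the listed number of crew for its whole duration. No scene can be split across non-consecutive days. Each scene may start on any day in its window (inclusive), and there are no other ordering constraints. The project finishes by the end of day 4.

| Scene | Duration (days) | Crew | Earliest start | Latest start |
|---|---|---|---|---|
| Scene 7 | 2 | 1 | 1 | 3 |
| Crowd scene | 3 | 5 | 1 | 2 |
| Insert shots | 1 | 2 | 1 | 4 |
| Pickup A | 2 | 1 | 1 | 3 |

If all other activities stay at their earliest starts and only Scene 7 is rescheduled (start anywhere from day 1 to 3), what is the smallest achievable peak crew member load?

Scene 7@1: d1:9  d2:7  d3:5  d4:0 → peak 9
Scene 7@2: d1:8  d2:7  d3:6  d4:0 → peak 8
Scene 7@3: d1:8  d2:6  d3:6  d4:1 → peak 8
Best is Scene 7@2, peak 8.

8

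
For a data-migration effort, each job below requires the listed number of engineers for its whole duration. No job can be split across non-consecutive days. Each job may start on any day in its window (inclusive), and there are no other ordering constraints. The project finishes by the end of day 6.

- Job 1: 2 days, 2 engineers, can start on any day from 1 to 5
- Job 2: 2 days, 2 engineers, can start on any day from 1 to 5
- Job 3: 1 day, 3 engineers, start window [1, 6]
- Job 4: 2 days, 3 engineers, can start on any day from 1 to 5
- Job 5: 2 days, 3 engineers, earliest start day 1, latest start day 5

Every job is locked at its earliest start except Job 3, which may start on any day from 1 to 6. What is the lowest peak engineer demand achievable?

10

Job 3@1: d1:13  d2:10  d3:0  d4:0  d5:0  d6:0 → peak 13
Job 3@2: d1:10  d2:13  d3:0  d4:0  d5:0  d6:0 → peak 13
Job 3@3: d1:10  d2:10  d3:3  d4:0  d5:0  d6:0 → peak 10
Job 3@4: d1:10  d2:10  d3:0  d4:3  d5:0  d6:0 → peak 10
Job 3@5: d1:10  d2:10  d3:0  d4:0  d5:3  d6:0 → peak 10
Job 3@6: d1:10  d2:10  d3:0  d4:0  d5:0  d6:3 → peak 10
Best is Job 3@3, peak 10.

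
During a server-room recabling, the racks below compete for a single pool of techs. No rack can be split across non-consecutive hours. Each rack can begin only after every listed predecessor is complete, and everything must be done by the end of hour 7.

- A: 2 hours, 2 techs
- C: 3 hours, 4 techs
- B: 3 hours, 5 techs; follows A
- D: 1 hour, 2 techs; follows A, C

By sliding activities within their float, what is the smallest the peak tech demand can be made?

Early-start (A@1, C@1, B@3, D@4) gives peak 9: h1:6  h2:6  h3:9  h4:7  h5:5  h6:0  h7:0.
Shift B→4, D→7.
Schedule A@1, C@1, B@4, D@7: h1:6  h2:6  h3:4  h4:5  h5:5  h6:5  h7:2 — peak 6.

6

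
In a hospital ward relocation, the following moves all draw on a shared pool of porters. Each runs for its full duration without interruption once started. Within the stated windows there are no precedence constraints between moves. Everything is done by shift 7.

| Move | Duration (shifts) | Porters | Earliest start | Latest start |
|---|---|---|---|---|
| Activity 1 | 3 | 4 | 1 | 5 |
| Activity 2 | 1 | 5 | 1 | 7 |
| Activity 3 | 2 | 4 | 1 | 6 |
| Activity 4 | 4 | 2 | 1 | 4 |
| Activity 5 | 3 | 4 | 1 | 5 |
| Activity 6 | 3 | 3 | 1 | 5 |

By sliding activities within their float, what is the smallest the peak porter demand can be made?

Early-start (Activity 1@1, Activity 2@1, Activity 3@1, Activity 4@1, Activity 5@1, Activity 6@1) gives peak 22: s1:22  s2:17  s3:13  s4:2  s5:0  s6:0  s7:0.
Shift Activity 3→2, Activity 4→4, Activity 5→4, Activity 6→4.
Schedule Activity 1@1, Activity 2@1, Activity 3@2, Activity 4@4, Activity 5@4, Activity 6@4: s1:9  s2:8  s3:8  s4:9  s5:9  s6:9  s7:2 — peak 9.

9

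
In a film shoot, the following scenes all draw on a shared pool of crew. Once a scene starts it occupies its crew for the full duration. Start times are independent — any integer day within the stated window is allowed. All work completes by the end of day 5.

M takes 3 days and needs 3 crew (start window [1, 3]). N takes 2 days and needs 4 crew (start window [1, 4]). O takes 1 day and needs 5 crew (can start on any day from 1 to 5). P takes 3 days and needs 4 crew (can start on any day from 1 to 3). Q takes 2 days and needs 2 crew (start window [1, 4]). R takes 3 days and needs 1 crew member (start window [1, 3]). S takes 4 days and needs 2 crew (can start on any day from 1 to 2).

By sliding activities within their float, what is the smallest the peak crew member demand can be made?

11

Early-start (M@1, N@1, O@1, P@1, Q@1, R@1, S@1) gives peak 21: d1:21  d2:16  d3:10  d4:2  d5:0.
Shift O→5, P→3, R→3.
Schedule M@1, N@1, O@5, P@3, Q@1, R@3, S@1: d1:11  d2:11  d3:10  d4:7  d5:10 — peak 11.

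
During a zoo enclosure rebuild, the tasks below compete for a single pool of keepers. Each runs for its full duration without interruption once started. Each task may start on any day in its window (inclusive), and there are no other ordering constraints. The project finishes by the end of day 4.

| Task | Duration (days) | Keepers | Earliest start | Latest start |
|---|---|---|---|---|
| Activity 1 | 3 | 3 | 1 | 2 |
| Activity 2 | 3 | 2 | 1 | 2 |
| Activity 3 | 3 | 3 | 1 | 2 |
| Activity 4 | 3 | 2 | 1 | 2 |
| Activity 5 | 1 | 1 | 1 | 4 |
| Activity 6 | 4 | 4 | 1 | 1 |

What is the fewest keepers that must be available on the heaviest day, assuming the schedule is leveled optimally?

14

Early-start (Activity 1@1, Activity 2@1, Activity 3@1, Activity 4@1, Activity 5@1, Activity 6@1) gives peak 15: d1:15  d2:14  d3:14  d4:4.
Shift Activity 5→4.
Schedule Activity 1@1, Activity 2@1, Activity 3@1, Activity 4@1, Activity 5@4, Activity 6@1: d1:14  d2:14  d3:14  d4:5 — peak 14.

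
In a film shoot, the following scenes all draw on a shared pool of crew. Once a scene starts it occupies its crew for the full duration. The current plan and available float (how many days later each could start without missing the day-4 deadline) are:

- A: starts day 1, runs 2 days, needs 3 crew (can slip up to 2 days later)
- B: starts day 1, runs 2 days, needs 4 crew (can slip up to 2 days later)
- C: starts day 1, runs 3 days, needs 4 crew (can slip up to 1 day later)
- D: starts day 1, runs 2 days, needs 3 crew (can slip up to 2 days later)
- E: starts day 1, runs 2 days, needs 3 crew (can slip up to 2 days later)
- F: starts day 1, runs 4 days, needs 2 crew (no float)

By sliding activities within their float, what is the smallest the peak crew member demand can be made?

Early-start (A@1, B@1, C@1, D@1, E@1, F@1) gives peak 19: d1:19  d2:19  d3:6  d4:2.
Shift D→3, E→3.
Schedule A@1, B@1, C@1, D@3, E@3, F@1: d1:13  d2:13  d3:12  d4:8 — peak 13.

13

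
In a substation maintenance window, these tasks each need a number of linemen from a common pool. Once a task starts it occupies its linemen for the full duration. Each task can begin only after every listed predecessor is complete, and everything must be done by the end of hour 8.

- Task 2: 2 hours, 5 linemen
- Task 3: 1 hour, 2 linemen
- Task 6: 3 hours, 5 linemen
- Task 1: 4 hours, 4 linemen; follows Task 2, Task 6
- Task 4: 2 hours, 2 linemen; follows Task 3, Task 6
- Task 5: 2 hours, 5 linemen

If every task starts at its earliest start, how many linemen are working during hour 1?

17

At early start, hour 1 has: Task 2, Task 3, Task 6, Task 5.
Demand: 5 + 2 + 5 + 5 = 17.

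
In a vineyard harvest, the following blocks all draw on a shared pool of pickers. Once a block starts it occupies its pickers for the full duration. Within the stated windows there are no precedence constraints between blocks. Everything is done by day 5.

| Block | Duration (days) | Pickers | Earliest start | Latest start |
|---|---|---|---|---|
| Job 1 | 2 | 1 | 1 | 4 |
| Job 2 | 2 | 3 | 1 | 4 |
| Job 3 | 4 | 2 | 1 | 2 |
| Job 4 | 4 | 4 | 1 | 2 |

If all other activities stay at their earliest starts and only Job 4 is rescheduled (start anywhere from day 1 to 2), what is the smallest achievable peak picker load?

Job 4@1: d1:10  d2:10  d3:6  d4:6  d5:0 → peak 10
Job 4@2: d1:6  d2:10  d3:6  d4:6  d5:4 → peak 10
Best is Job 4@1, peak 10.

10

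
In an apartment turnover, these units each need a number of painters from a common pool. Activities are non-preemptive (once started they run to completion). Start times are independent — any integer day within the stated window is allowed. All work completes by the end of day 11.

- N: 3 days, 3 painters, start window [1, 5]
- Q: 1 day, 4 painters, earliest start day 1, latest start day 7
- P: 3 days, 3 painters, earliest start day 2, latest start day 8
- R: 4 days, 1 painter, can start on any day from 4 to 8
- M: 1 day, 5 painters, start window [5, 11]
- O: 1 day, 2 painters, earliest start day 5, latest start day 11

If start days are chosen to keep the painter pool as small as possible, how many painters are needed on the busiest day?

5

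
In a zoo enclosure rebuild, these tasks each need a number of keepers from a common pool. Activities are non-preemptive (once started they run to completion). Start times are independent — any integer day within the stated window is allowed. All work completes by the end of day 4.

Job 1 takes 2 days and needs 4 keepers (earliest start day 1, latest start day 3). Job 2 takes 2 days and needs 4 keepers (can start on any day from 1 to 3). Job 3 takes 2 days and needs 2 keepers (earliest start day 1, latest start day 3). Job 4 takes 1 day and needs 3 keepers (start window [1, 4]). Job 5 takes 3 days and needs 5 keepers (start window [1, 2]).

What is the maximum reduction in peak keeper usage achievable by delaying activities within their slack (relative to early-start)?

7

Early-start peak: d1:18  d2:15  d3:5  d4:0 ⇒ 18.
Leveled (Job 1@1, Job 2@3, Job 3@1, Job 4@1, Job 5@2): d1:9  d2:11  d3:9  d4:9 ⇒ 11.
Reduction 18 − 11 = 7.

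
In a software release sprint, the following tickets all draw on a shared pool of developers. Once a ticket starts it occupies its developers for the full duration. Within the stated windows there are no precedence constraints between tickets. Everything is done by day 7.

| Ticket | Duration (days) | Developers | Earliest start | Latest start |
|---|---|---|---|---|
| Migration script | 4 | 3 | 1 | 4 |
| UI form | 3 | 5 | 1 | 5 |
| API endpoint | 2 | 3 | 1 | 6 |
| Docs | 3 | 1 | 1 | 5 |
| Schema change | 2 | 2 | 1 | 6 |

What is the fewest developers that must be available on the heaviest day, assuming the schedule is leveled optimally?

Early-start (Migration script@1, UI form@1, API endpoint@1, Docs@1, Schema change@1) gives peak 14: d1:14  d2:14  d3:9  d4:3  d5:0  d6:0  d7:0.
Shift UI form→5, Docs→3, Schema change→3.
Schedule Migration script@1, UI form@5, API endpoint@1, Docs@3, Schema change@3: d1:6  d2:6  d3:6  d4:6  d5:6  d6:5  d7:5 — peak 6.
Total developer-days = 40 over 7 days ⇒ peak ≥ ⌈40/7⌉ = 6, so 6 is optimal.

6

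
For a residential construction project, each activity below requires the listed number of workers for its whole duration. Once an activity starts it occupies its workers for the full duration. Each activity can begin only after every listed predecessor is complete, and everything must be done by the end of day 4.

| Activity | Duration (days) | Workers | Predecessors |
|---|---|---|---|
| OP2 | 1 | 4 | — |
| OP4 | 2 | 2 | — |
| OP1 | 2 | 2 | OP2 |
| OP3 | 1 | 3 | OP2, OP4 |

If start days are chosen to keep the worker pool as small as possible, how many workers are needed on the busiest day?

Early-start (OP2@1, OP4@1, OP1@2, OP3@3) gives peak 6: d1:6  d2:4  d3:5  d4:0.
Shift OP4→2, OP3→4.
Schedule OP2@1, OP4@2, OP1@2, OP3@4: d1:4  d2:4  d3:4  d4:3 — peak 4.
Total worker-days = 15 over 4 days ⇒ peak ≥ ⌈15/4⌉ = 4, so 4 is optimal.

4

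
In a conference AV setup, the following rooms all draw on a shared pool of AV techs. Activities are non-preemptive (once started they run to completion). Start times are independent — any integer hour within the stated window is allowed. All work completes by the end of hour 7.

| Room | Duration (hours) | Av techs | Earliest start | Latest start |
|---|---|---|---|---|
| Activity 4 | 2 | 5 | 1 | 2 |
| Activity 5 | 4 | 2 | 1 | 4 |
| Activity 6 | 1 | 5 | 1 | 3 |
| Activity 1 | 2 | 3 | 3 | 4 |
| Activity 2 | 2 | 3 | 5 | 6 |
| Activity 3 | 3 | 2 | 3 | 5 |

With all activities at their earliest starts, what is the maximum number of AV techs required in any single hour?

12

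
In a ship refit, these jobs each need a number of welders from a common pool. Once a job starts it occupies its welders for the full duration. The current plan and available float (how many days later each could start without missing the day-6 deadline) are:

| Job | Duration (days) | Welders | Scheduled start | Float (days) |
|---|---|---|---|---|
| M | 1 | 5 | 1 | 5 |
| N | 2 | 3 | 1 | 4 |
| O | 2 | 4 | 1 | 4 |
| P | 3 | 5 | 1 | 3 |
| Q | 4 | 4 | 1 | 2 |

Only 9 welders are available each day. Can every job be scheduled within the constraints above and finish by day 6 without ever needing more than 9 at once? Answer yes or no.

Schedule M@1, N@1, O@2, P@4, Q@3: d1:8  d2:7  d3:8  d4:9  d5:9  d6:9 — peak 9 ≤ 9.

yes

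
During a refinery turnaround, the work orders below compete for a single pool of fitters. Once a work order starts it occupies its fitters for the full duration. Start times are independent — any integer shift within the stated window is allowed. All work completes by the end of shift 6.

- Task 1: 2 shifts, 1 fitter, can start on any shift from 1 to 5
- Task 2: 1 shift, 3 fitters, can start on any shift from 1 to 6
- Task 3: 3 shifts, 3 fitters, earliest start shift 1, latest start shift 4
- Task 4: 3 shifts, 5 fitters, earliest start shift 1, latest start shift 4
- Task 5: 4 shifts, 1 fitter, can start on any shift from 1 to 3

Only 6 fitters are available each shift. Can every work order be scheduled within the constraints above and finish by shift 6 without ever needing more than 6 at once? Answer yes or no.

yes

Schedule Task 1@2, Task 2@1, Task 3@1, Task 4@4, Task 5@2: s1:6  s2:5  s3:5  s4:6  s5:6  s6:5 — peak 6 ≤ 6.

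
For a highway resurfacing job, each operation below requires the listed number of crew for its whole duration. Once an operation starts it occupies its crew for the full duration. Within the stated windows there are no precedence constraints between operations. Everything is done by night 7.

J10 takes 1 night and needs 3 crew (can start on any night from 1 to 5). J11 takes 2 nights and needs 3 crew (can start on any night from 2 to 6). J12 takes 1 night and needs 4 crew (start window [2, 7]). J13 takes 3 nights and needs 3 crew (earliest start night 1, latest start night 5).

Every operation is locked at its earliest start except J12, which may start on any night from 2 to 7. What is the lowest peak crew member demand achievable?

6

J12@2: n1:6  n2:10  n3:6  n4:0  n5:0  n6:0  n7:0 → peak 10
J12@3: n1:6  n2:6  n3:10  n4:0  n5:0  n6:0  n7:0 → peak 10
J12@4: n1:6  n2:6  n3:6  n4:4  n5:0  n6:0  n7:0 → peak 6
J12@5: n1:6  n2:6  n3:6  n4:0  n5:4  n6:0  n7:0 → peak 6
J12@6: n1:6  n2:6  n3:6  n4:0  n5:0  n6:4  n7:0 → peak 6
J12@7: n1:6  n2:6  n3:6  n4:0  n5:0  n6:0  n7:4 → peak 6
Best is J12@4, peak 6.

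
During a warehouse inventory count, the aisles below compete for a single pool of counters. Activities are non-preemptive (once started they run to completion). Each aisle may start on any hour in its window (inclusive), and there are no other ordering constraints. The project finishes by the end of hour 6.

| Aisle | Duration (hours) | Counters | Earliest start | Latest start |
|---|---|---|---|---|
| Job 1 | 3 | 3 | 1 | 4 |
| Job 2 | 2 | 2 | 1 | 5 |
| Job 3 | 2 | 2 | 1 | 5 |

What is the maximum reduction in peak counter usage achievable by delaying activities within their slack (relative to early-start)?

Early-start peak: h1:7  h2:7  h3:3  h4:0  h5:0  h6:0 ⇒ 7.
Leveled (Job 1@1, Job 2@4, Job 3@4): h1:3  h2:3  h3:3  h4:4  h5:4  h6:0 ⇒ 4.
Reduction 7 − 4 = 3.

3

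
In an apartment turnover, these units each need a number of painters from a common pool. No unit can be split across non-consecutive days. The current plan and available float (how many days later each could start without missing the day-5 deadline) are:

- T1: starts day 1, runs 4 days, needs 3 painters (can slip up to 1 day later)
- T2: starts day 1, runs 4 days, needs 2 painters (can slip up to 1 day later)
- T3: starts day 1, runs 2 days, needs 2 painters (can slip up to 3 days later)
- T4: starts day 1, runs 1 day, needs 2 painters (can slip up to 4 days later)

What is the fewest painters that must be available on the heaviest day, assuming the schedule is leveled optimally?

Early-start (T1@1, T2@1, T3@1, T4@1) gives peak 9: d1:9  d2:7  d3:5  d4:5  d5:0.
Shift T4→3.
Schedule T1@1, T2@1, T3@1, T4@3: d1:7  d2:7  d3:7  d4:5  d5:0 — peak 7.

7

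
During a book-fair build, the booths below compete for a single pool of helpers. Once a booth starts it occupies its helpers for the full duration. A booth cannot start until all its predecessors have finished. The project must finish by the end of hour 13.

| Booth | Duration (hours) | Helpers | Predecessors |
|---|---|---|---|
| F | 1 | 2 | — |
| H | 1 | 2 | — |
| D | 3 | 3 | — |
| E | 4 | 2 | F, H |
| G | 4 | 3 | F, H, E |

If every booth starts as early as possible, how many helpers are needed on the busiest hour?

7

Early-start schedule: F@1, H@1, D@1, E@2, G@6.
Load per hour: hour 1: 7, hour 2: 5, hour 3: 5, hour 4: 2, hour 5: 2, hour 6: 3, hour 7: 3, hour 8: 3, hour 9: 3, hour 10: 0, hour 11: 0, hour 12: 0, hour 13: 0.
Peak is 7.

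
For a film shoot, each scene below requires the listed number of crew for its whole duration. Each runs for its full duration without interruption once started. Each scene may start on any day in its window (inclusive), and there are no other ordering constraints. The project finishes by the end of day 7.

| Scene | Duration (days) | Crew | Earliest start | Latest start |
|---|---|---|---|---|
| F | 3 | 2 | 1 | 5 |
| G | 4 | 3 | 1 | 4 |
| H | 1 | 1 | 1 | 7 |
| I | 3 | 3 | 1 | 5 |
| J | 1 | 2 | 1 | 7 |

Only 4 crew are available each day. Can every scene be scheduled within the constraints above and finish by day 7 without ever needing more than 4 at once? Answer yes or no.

no

Total crew member-days = 30; over 7 days the average is 30/7 > 4, so some day must exceed 4.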